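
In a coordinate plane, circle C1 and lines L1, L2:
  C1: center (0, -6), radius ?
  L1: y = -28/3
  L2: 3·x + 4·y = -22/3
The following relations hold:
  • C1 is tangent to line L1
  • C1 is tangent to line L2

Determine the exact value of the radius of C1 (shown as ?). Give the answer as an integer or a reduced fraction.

1. [C1‖L1]  r_C1² − 100/9 = 0  ⇒  r_C1 = 10/3 (r>0 drops 1)
2. [C1‖L2]  r_C1² − 100/9 = 0  ⇒  r_C1 = 10/3 (r>0 drops 1)

10/3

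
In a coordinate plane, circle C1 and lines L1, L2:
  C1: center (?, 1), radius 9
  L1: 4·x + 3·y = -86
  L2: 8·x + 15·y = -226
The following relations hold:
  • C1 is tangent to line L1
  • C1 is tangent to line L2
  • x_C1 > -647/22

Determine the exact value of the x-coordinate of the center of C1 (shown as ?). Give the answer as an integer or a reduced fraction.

-11

1. [C1‖L1]  x_C1² + (89/2)x_C1 + 737/2 = 0  ⇒  x_C1 = -67/2 or -11
2. [C1‖L2]  x_C1² + (241/4)x_C1 + 2167/4 = 0  ⇒  x_C1 = -197/4 or -11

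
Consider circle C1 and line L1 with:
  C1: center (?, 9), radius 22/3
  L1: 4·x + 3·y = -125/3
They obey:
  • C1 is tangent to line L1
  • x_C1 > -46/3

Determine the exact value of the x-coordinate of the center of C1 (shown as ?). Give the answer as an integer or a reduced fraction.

1. [C1‖L1]  x_C1² + (103/3)x_C1 + 632/3 = 0  ⇒  x_C1 = -79/3 or -8
2. given x_C1 > -46/3: keep -8

-8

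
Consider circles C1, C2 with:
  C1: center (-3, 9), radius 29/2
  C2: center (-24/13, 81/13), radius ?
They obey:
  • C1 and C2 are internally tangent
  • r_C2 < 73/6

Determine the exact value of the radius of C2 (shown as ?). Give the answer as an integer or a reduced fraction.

23/2

1. [int C1,C2]  r_C2² − 29r_C2 + 805/4 = 0  ⇒  r_C2 = 23/2 or 35/2
2. given r_C2 < 73/6: keep 23/2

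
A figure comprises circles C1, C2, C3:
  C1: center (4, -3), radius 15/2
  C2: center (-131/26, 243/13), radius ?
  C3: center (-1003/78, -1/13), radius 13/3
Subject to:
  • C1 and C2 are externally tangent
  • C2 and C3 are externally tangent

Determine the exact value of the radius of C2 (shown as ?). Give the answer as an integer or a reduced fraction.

16

1. [ext C1·C2]  r_C2² + 15r_C2 − 496 = 0  ⇒  r_C2 = 16 (r>0 drops 1)
2. [ext C2·C3]  r_C2² + (26/3)r_C2 − 1184/3 = 0  ⇒  r_C2 = 16 (r>0 drops 1)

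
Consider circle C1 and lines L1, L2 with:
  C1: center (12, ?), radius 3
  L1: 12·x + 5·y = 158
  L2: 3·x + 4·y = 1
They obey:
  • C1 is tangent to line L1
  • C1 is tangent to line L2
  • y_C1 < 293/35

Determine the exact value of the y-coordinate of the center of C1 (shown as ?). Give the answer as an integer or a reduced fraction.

-5

1. [C1‖L1]  y_C1² − (28/5)y_C1 − 53 = 0  ⇒  y_C1 = -5 or 53/5
2. [C1‖L2]  y_C1² + (35/2)y_C1 + 125/2 = 0  ⇒  y_C1 = -25/2 or -5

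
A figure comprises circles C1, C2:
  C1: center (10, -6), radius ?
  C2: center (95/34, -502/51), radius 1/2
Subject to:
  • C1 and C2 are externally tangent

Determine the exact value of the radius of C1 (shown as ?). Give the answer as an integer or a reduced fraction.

23/3

1. [ext C1·C2]  r_C1² + 1r_C1 − 598/9 = 0  ⇒  r_C1 = 23/3 (r>0 drops 1)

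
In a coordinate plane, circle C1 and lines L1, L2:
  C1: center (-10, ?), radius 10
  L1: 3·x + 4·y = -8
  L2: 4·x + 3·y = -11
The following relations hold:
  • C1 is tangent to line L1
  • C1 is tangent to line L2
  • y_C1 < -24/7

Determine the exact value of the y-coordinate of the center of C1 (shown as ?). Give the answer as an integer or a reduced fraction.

1. [C1‖L1]  y_C1² − 11y_C1 − 126 = 0  ⇒  y_C1 = -7 or 18
2. [C1‖L2]  y_C1² − (58/3)y_C1 − 553/3 = 0  ⇒  y_C1 = -7 or 79/3

-7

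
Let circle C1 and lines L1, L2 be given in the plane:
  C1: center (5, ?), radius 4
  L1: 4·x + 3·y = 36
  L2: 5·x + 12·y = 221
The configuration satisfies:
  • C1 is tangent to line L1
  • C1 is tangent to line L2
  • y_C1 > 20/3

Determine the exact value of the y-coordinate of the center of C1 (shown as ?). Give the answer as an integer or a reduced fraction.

12

1. [C1‖L1]  y_C1² − (32/3)y_C1 − 16 = 0  ⇒  y_C1 = -4/3 or 12
2. [C1‖L2]  y_C1² − (98/3)y_C1 + 248 = 0  ⇒  y_C1 = 12 or 62/3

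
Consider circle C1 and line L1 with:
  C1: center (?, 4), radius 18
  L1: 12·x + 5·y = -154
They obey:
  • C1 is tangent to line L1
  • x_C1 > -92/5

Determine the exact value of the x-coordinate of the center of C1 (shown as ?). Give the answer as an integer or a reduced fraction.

5

1. [C1‖L1]  x_C1² + 29x_C1 − 170 = 0  ⇒  x_C1 = -34 or 5
2. given x_C1 > -92/5: keep 5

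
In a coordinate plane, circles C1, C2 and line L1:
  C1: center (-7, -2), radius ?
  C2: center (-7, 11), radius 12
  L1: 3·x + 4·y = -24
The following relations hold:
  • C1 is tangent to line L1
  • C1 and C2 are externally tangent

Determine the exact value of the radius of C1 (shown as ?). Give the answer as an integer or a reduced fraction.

1. [C1‖L1]  r_C1² − 1 = 0  ⇒  r_C1 = 1 (r>0 drops 1)
2. [ext C1·C2]  r_C1² + 24r_C1 − 25 = 0  ⇒  r_C1 = 1 (r>0 drops 1)

1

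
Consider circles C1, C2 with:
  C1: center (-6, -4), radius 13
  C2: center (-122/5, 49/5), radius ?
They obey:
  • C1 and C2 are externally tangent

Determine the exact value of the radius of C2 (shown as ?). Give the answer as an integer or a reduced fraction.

1. [ext C1·C2]  r_C2² + 26r_C2 − 360 = 0  ⇒  r_C2 = 10 (r>0 drops 1)

10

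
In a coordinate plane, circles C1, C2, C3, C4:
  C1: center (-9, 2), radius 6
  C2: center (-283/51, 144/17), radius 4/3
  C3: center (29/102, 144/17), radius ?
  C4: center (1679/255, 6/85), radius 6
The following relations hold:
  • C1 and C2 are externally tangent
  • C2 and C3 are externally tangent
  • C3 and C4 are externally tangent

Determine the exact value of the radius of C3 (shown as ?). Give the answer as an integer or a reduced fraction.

9/2

1. [ext C2·C3]  r_C3² + (8/3)r_C3 − 129/4 = 0  ⇒  r_C3 = 9/2 (r>0 drops 1)
2. [ext C3·C4]  r_C3² + 12r_C3 − 297/4 = 0  ⇒  r_C3 = 9/2 (r>0 drops 1)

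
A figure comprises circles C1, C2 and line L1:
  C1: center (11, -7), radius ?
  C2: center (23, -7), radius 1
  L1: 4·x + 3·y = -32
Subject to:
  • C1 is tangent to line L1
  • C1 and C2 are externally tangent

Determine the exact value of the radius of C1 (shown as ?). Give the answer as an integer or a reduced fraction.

11

1. [C1‖L1]  r_C1² − 121 = 0  ⇒  r_C1 = 11 (r>0 drops 1)
2. [ext C1·C2]  r_C1² + 2r_C1 − 143 = 0  ⇒  r_C1 = 11 (r>0 drops 1)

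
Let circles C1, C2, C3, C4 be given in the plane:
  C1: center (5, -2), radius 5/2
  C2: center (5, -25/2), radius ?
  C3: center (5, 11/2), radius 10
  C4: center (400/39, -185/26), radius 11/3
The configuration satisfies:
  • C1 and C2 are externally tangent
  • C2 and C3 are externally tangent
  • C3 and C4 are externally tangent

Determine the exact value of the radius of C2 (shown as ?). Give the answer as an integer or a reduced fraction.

8

1. [ext C1·C2]  r_C2² + 5r_C2 − 104 = 0  ⇒  r_C2 = 8 (r>0 drops 1)
2. [ext C2·C3]  r_C2² + 20r_C2 − 224 = 0  ⇒  r_C2 = 8 (r>0 drops 1)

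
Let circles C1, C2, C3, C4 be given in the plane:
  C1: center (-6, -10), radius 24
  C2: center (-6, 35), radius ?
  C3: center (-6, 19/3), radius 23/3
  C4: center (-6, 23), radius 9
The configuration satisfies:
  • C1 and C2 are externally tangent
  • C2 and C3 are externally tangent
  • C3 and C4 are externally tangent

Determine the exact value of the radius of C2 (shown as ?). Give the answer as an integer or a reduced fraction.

21

1. [ext C1·C2]  r_C2² + 48r_C2 − 1449 = 0  ⇒  r_C2 = 21 (r>0 drops 1)
2. [ext C2·C3]  r_C2² + (46/3)r_C2 − 763 = 0  ⇒  r_C2 = 21 (r>0 drops 1)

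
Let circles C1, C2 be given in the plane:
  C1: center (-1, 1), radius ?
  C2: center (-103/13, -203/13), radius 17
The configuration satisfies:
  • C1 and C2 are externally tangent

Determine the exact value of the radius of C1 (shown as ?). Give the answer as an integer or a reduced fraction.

1

1. [ext C1·C2]  r_C1² + 34r_C1 − 35 = 0  ⇒  r_C1 = 1 (r>0 drops 1)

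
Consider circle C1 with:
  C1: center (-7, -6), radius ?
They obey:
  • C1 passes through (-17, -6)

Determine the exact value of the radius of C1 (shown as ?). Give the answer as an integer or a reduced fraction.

10

1. [C1∋P]  r_C1² − 100 = 0  ⇒  r_C1 = 10 (r>0 drops 1)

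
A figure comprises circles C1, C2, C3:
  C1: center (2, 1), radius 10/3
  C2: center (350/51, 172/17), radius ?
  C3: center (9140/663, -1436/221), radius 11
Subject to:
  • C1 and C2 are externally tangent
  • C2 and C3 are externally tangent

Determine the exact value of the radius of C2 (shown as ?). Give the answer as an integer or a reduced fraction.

7

1. [ext C1·C2]  r_C2² + (20/3)r_C2 − 287/3 = 0  ⇒  r_C2 = 7 (r>0 drops 1)
2. [ext C2·C3]  r_C2² + 22r_C2 − 203 = 0  ⇒  r_C2 = 7 (r>0 drops 1)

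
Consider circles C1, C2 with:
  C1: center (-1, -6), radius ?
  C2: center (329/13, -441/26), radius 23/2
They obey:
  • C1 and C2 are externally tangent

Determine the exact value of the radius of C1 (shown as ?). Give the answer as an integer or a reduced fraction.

17

1. [ext C1·C2]  r_C1² + 23r_C1 − 680 = 0  ⇒  r_C1 = 17 (r>0 drops 1)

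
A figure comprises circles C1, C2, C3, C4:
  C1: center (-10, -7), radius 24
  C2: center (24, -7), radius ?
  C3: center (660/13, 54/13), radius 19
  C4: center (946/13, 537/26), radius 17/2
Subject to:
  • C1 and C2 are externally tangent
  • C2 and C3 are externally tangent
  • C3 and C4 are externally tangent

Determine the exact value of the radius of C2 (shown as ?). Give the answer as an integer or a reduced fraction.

1. [ext C1·C2]  r_C2² + 48r_C2 − 580 = 0  ⇒  r_C2 = 10 (r>0 drops 1)
2. [ext C2·C3]  r_C2² + 38r_C2 − 480 = 0  ⇒  r_C2 = 10 (r>0 drops 1)

10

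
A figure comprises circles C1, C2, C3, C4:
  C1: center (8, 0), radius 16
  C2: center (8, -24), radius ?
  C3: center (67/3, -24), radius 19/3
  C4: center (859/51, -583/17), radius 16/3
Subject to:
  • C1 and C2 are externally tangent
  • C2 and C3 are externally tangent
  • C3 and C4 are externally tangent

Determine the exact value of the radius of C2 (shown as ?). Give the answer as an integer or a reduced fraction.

8

1. [ext C1·C2]  r_C2² + 32r_C2 − 320 = 0  ⇒  r_C2 = 8 (r>0 drops 1)
2. [ext C2·C3]  r_C2² + (38/3)r_C2 − 496/3 = 0  ⇒  r_C2 = 8 (r>0 drops 1)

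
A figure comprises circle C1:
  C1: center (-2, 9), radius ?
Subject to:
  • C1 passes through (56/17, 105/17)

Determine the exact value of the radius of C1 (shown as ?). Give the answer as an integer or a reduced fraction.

6

1. [C1∋P]  r_C1² − 36 = 0  ⇒  r_C1 = 6 (r>0 drops 1)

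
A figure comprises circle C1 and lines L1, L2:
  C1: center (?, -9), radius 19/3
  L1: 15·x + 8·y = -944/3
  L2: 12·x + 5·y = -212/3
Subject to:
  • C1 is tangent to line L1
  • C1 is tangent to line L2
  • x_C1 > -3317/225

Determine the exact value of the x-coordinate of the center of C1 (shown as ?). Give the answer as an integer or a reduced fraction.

-9

1. [C1‖L1]  x_C1² + (1456/45)x_C1 + 1051/5 = 0  ⇒  x_C1 = -1051/45 or -9
2. [C1‖L2]  x_C1² + (77/18)x_C1 − 85/2 = 0  ⇒  x_C1 = -9 or 85/18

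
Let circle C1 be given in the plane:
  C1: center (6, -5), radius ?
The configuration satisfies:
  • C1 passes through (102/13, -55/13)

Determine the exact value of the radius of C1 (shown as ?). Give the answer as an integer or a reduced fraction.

2

1. [C1∋P]  r_C1² − 4 = 0  ⇒  r_C1 = 2 (r>0 drops 1)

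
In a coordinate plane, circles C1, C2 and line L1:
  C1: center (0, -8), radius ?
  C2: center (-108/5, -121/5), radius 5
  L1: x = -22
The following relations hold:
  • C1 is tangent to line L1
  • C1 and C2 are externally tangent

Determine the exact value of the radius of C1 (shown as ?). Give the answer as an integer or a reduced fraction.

1. [C1‖L1]  r_C1² − 484 = 0  ⇒  r_C1 = 22 (r>0 drops 1)
2. [ext C1·C2]  r_C1² + 10r_C1 − 704 = 0  ⇒  r_C1 = 22 (r>0 drops 1)

22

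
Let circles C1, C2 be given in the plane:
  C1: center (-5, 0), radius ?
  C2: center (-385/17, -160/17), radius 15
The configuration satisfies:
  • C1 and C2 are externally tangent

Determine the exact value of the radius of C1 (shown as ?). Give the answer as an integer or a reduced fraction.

5

1. [ext C1·C2]  r_C1² + 30r_C1 − 175 = 0  ⇒  r_C1 = 5 (r>0 drops 1)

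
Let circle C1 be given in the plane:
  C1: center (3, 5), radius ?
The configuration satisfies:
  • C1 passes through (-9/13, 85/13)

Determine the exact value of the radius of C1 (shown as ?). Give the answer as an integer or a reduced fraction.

1. [C1∋P]  r_C1² − 16 = 0  ⇒  r_C1 = 4 (r>0 drops 1)

4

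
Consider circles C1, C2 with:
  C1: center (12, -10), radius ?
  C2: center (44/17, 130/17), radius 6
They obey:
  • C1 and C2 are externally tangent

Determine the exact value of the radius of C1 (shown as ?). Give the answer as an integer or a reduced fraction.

14

1. [ext C1·C2]  r_C1² + 12r_C1 − 364 = 0  ⇒  r_C1 = 14 (r>0 drops 1)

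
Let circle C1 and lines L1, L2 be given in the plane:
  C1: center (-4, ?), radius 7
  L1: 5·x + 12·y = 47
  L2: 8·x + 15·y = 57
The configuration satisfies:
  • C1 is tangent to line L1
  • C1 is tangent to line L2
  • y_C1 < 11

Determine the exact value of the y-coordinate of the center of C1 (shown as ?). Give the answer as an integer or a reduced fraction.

-2

1. [C1‖L1]  y_C1² − (67/6)y_C1 − 79/3 = 0  ⇒  y_C1 = -2 or 79/6
2. [C1‖L2]  y_C1² − (178/15)y_C1 − 416/15 = 0  ⇒  y_C1 = -2 or 208/15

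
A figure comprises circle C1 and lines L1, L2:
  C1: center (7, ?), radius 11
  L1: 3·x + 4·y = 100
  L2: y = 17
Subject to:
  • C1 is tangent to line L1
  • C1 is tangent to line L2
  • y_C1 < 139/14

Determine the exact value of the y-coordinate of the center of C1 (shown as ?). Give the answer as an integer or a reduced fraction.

1. [C1‖L1]  y_C1² − (79/2)y_C1 + 201 = 0  ⇒  y_C1 = 6 or 67/2
2. [C1‖L2]  y_C1² − 34y_C1 + 168 = 0  ⇒  y_C1 = 6 or 28

6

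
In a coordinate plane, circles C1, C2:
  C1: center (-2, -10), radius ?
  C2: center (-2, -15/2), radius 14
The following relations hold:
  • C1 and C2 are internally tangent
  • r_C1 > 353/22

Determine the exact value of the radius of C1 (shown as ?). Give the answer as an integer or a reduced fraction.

33/2

1. [int C1,C2]  r_C1² − 28r_C1 + 759/4 = 0  ⇒  r_C1 = 23/2 or 33/2
2. given r_C1 > 353/22: keep 33/2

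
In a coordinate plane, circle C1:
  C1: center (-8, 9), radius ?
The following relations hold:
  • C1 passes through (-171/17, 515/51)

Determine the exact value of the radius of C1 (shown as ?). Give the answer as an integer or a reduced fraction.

1. [C1∋P]  r_C1² − 49/9 = 0  ⇒  r_C1 = 7/3 (r>0 drops 1)

7/3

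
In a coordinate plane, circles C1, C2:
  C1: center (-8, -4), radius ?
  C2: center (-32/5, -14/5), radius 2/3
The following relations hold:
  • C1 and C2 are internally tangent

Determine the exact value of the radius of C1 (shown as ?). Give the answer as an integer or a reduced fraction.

1. [int C1,C2]  r_C1² − (4/3)r_C1 − 32/9 = 0  ⇒  r_C1 = 8/3 (r>0 drops 1)

8/3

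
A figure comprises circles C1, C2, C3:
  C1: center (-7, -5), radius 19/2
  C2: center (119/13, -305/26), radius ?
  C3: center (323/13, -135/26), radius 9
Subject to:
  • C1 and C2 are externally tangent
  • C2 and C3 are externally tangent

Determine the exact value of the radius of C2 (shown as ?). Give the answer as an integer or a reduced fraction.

8

1. [ext C1·C2]  r_C2² + 19r_C2 − 216 = 0  ⇒  r_C2 = 8 (r>0 drops 1)
2. [ext C2·C3]  r_C2² + 18r_C2 − 208 = 0  ⇒  r_C2 = 8 (r>0 drops 1)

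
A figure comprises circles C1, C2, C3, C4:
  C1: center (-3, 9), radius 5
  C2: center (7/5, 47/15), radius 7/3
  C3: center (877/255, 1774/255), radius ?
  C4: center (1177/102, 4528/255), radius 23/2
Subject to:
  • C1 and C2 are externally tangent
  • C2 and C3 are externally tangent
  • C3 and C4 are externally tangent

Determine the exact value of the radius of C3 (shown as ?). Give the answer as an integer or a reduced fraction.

1. [ext C2·C3]  r_C3² + (14/3)r_C3 − 40/3 = 0  ⇒  r_C3 = 2 (r>0 drops 1)
2. [ext C3·C4]  r_C3² + 23r_C3 − 50 = 0  ⇒  r_C3 = 2 (r>0 drops 1)

2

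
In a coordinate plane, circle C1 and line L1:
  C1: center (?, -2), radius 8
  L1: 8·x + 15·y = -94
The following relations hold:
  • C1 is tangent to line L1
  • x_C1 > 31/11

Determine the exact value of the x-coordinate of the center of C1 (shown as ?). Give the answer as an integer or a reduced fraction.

9

1. [C1‖L1]  x_C1² + 16x_C1 − 225 = 0  ⇒  x_C1 = -25 or 9
2. given x_C1 > 31/11: keep 9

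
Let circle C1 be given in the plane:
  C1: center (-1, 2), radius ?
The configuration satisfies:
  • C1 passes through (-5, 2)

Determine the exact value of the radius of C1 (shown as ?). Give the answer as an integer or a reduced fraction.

4

1. [C1∋P]  r_C1² − 16 = 0  ⇒  r_C1 = 4 (r>0 drops 1)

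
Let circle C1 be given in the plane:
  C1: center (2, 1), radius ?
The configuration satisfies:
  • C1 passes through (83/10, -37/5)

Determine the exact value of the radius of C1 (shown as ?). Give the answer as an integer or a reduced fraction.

1. [C1∋P]  r_C1² − 441/4 = 0  ⇒  r_C1 = 21/2 (r>0 drops 1)

21/2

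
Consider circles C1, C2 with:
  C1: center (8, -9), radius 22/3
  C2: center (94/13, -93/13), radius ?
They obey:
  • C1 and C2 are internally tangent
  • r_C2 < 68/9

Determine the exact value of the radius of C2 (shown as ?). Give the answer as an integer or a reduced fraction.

16/3

1. [int C1,C2]  r_C2² − (44/3)r_C2 + 448/9 = 0  ⇒  r_C2 = 16/3 or 28/3
2. given r_C2 < 68/9: keep 16/3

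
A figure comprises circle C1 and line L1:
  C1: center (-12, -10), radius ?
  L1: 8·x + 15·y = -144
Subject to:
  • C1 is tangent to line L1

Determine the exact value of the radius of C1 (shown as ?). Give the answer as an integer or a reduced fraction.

1. [C1‖L1]  r_C1² − 36 = 0  ⇒  r_C1 = 6 (r>0 drops 1)

6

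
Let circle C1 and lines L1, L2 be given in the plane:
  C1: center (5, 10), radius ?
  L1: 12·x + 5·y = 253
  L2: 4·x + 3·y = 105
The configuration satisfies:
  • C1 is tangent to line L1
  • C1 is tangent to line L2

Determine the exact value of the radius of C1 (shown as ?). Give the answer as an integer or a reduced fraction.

11

1. [C1‖L1]  r_C1² − 121 = 0  ⇒  r_C1 = 11 (r>0 drops 1)
2. [C1‖L2]  r_C1² − 121 = 0  ⇒  r_C1 = 11 (r>0 drops 1)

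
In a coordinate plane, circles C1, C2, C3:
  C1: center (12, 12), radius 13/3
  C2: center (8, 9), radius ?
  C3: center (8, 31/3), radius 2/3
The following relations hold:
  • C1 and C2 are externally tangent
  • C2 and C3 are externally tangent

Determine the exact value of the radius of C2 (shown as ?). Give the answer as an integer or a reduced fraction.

1. [ext C1·C2]  r_C2² + (26/3)r_C2 − 56/9 = 0  ⇒  r_C2 = 2/3 (r>0 drops 1)
2. [ext C2·C3]  r_C2² + (4/3)r_C2 − 4/3 = 0  ⇒  r_C2 = 2/3 (r>0 drops 1)

2/3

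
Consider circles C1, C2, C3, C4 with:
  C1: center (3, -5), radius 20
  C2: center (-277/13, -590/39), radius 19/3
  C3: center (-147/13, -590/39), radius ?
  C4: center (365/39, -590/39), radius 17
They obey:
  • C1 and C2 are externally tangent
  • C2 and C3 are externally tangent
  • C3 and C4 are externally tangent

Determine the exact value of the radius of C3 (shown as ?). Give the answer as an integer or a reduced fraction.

11/3

1. [ext C2·C3]  r_C3² + (38/3)r_C3 − 539/9 = 0  ⇒  r_C3 = 11/3 (r>0 drops 1)
2. [ext C3·C4]  r_C3² + 34r_C3 − 1243/9 = 0  ⇒  r_C3 = 11/3 (r>0 drops 1)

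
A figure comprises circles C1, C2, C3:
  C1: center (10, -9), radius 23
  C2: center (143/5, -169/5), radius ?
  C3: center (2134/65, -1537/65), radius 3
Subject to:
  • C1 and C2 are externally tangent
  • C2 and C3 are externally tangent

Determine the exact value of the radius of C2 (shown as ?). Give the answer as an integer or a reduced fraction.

1. [ext C1·C2]  r_C2² + 46r_C2 − 432 = 0  ⇒  r_C2 = 8 (r>0 drops 1)
2. [ext C2·C3]  r_C2² + 6r_C2 − 112 = 0  ⇒  r_C2 = 8 (r>0 drops 1)

8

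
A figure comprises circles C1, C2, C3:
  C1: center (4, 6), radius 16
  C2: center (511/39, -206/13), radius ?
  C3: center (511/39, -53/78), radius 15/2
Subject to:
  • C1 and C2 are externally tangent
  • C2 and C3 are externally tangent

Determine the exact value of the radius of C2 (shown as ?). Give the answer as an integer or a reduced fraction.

1. [ext C1·C2]  r_C2² + 32r_C2 − 2737/9 = 0  ⇒  r_C2 = 23/3 (r>0 drops 1)
2. [ext C2·C3]  r_C2² + 15r_C2 − 1564/9 = 0  ⇒  r_C2 = 23/3 (r>0 drops 1)

23/3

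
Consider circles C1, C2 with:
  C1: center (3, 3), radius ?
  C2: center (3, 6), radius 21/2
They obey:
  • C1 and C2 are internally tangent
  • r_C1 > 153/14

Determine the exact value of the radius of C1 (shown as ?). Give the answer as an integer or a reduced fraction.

1. [int C1,C2]  r_C1² − 21r_C1 + 405/4 = 0  ⇒  r_C1 = 15/2 or 27/2
2. given r_C1 > 153/14: keep 27/2

27/2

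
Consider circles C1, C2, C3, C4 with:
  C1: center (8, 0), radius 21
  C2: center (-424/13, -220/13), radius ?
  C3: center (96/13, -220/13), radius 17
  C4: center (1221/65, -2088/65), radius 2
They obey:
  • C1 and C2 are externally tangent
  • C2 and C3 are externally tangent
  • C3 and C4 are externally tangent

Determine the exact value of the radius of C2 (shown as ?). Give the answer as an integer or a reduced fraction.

1. [ext C1·C2]  r_C2² + 42r_C2 − 1495 = 0  ⇒  r_C2 = 23 (r>0 drops 1)
2. [ext C2·C3]  r_C2² + 34r_C2 − 1311 = 0  ⇒  r_C2 = 23 (r>0 drops 1)

23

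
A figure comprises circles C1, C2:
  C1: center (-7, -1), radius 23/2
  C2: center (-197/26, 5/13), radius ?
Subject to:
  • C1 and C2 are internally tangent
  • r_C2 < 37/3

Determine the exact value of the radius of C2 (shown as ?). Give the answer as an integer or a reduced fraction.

10

1. [int C1,C2]  r_C2² − 23r_C2 + 130 = 0  ⇒  r_C2 = 10 or 13
2. given r_C2 < 37/3: keep 10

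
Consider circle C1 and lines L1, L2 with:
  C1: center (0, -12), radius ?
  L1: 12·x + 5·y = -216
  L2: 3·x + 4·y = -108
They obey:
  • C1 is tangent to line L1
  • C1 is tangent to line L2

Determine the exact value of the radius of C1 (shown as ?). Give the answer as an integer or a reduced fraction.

1. [C1‖L1]  r_C1² − 144 = 0  ⇒  r_C1 = 12 (r>0 drops 1)
2. [C1‖L2]  r_C1² − 144 = 0  ⇒  r_C1 = 12 (r>0 drops 1)

12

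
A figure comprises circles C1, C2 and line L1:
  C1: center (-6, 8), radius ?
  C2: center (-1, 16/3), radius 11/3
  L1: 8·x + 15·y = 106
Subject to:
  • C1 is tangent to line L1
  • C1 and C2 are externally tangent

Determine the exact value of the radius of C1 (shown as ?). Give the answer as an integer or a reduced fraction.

1. [C1‖L1]  r_C1² − 4 = 0  ⇒  r_C1 = 2 (r>0 drops 1)
2. [ext C1·C2]  r_C1² + (22/3)r_C1 − 56/3 = 0  ⇒  r_C1 = 2 (r>0 drops 1)

2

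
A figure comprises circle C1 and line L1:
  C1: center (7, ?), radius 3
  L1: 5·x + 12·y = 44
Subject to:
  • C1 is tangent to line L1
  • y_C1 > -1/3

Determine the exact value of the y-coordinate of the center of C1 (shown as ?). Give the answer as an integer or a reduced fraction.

1. [C1‖L1]  y_C1² − (3/2)y_C1 − 10 = 0  ⇒  y_C1 = -5/2 or 4
2. given y_C1 > -1/3: keep 4

4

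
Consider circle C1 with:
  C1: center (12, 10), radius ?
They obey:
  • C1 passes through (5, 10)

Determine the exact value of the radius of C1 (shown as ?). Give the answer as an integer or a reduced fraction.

7

1. [C1∋P]  r_C1² − 49 = 0  ⇒  r_C1 = 7 (r>0 drops 1)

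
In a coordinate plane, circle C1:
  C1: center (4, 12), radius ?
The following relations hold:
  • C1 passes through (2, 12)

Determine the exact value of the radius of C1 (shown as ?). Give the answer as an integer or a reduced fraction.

2

1. [C1∋P]  r_C1² − 4 = 0  ⇒  r_C1 = 2 (r>0 drops 1)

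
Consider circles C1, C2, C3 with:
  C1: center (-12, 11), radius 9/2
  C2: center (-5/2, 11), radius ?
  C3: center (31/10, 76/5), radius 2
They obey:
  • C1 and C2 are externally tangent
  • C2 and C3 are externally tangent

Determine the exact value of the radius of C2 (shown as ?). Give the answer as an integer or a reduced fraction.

1. [ext C1·C2]  r_C2² + 9r_C2 − 70 = 0  ⇒  r_C2 = 5 (r>0 drops 1)
2. [ext C2·C3]  r_C2² + 4r_C2 − 45 = 0  ⇒  r_C2 = 5 (r>0 drops 1)

5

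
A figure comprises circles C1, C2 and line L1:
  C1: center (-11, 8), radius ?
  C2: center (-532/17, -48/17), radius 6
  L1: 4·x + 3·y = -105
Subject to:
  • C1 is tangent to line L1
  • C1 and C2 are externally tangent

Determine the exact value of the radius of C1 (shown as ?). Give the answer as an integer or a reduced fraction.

17

1. [C1‖L1]  r_C1² − 289 = 0  ⇒  r_C1 = 17 (r>0 drops 1)
2. [ext C1·C2]  r_C1² + 12r_C1 − 493 = 0  ⇒  r_C1 = 17 (r>0 drops 1)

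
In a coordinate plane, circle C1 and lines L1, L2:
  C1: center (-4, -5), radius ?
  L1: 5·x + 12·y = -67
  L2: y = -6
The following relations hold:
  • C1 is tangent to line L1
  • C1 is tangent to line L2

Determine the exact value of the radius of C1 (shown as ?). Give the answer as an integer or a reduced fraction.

1. [C1‖L1]  r_C1² − 1 = 0  ⇒  r_C1 = 1 (r>0 drops 1)
2. [C1‖L2]  r_C1² − 1 = 0  ⇒  r_C1 = 1 (r>0 drops 1)

1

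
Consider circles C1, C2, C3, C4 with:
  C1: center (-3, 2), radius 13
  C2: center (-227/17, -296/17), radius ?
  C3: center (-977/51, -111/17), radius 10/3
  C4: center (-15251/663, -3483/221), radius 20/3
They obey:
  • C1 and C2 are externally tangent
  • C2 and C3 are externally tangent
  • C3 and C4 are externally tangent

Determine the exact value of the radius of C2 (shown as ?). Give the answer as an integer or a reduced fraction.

9

1. [ext C1·C2]  r_C2² + 26r_C2 − 315 = 0  ⇒  r_C2 = 9 (r>0 drops 1)
2. [ext C2·C3]  r_C2² + (20/3)r_C2 − 141 = 0  ⇒  r_C2 = 9 (r>0 drops 1)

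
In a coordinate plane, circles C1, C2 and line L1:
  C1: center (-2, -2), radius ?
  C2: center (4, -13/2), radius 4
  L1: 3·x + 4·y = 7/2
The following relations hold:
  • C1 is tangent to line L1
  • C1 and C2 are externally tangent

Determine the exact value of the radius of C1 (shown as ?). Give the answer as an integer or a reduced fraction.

1. [C1‖L1]  r_C1² − 49/4 = 0  ⇒  r_C1 = 7/2 (r>0 drops 1)
2. [ext C1·C2]  r_C1² + 8r_C1 − 161/4 = 0  ⇒  r_C1 = 7/2 (r>0 drops 1)

7/2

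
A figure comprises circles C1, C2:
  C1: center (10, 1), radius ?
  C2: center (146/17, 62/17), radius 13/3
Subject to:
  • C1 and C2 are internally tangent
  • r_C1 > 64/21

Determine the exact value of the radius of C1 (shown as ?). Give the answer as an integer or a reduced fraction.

22/3

1. [int C1,C2]  r_C1² − (26/3)r_C1 + 88/9 = 0  ⇒  r_C1 = 4/3 or 22/3
2. given r_C1 > 64/21: keep 22/3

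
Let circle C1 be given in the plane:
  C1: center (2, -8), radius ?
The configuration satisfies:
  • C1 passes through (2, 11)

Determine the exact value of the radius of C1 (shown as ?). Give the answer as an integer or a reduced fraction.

1. [C1∋P]  r_C1² − 361 = 0  ⇒  r_C1 = 19 (r>0 drops 1)

19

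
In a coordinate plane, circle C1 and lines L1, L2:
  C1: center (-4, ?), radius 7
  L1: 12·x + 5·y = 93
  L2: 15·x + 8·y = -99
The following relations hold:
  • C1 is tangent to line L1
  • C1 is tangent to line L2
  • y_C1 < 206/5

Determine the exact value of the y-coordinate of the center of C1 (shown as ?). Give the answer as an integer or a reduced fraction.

1. [C1‖L1]  y_C1² − (282/5)y_C1 + 464 = 0  ⇒  y_C1 = 10 or 232/5
2. [C1‖L2]  y_C1² + (39/4)y_C1 − 395/2 = 0  ⇒  y_C1 = -79/4 or 10

10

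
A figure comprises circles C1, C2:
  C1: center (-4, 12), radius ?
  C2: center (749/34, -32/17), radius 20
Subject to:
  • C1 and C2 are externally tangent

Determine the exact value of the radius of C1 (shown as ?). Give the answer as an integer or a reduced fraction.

19/2

1. [ext C1·C2]  r_C1² + 40r_C1 − 1881/4 = 0  ⇒  r_C1 = 19/2 (r>0 drops 1)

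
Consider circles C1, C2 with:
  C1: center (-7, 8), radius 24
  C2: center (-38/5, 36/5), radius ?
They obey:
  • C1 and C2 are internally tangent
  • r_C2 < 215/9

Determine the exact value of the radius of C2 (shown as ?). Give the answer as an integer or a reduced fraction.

23

1. [int C1,C2]  r_C2² − 48r_C2 + 575 = 0  ⇒  r_C2 = 23 or 25
2. given r_C2 < 215/9: keep 23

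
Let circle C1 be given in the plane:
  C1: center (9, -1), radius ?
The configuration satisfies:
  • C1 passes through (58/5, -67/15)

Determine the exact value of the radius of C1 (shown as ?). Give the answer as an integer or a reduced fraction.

1. [C1∋P]  r_C1² − 169/9 = 0  ⇒  r_C1 = 13/3 (r>0 drops 1)

13/3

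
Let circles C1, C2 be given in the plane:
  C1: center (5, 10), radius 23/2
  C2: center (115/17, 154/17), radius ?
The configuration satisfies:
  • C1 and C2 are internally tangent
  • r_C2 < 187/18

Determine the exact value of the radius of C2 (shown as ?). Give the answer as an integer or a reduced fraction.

1. [int C1,C2]  r_C2² − 23r_C2 + 513/4 = 0  ⇒  r_C2 = 19/2 or 27/2
2. given r_C2 < 187/18: keep 19/2

19/2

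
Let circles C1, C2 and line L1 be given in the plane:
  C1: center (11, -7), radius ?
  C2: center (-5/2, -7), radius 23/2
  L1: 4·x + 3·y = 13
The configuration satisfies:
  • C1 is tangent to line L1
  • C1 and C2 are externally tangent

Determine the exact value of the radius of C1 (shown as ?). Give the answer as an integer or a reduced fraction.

1. [C1‖L1]  r_C1² − 4 = 0  ⇒  r_C1 = 2 (r>0 drops 1)
2. [ext C1·C2]  r_C1² + 23r_C1 − 50 = 0  ⇒  r_C1 = 2 (r>0 drops 1)

2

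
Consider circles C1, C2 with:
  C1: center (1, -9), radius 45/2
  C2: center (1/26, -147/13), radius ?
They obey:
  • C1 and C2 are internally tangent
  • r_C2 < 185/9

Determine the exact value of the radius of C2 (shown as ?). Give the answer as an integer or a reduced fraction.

1. [int C1,C2]  r_C2² − 45r_C2 + 500 = 0  ⇒  r_C2 = 20 or 25
2. given r_C2 < 185/9: keep 20

20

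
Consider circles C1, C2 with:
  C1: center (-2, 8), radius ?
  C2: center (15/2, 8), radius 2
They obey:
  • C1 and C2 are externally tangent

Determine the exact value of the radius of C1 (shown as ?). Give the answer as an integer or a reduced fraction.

1. [ext C1·C2]  r_C1² + 4r_C1 − 345/4 = 0  ⇒  r_C1 = 15/2 (r>0 drops 1)

15/2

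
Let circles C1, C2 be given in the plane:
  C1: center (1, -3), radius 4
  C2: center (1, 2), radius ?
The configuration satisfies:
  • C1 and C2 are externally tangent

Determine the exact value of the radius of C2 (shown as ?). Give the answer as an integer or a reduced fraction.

1

1. [ext C1·C2]  r_C2² + 8r_C2 − 9 = 0  ⇒  r_C2 = 1 (r>0 drops 1)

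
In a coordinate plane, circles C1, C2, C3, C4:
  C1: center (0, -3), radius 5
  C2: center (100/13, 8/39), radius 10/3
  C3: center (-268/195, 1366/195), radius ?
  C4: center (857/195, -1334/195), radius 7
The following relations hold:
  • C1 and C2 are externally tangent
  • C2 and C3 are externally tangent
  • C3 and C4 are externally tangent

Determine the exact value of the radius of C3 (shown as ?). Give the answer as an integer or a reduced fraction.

1. [ext C2·C3]  r_C3² + (20/3)r_C3 − 352/3 = 0  ⇒  r_C3 = 8 (r>0 drops 1)
2. [ext C3·C4]  r_C3² + 14r_C3 − 176 = 0  ⇒  r_C3 = 8 (r>0 drops 1)

8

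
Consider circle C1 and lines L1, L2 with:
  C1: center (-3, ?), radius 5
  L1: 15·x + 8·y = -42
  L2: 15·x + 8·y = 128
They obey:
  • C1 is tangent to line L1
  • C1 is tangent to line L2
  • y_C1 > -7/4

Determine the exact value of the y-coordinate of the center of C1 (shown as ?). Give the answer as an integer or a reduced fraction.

1. [C1‖L1]  y_C1² − (3/4)y_C1 − 451/4 = 0  ⇒  y_C1 = -41/4 or 11
2. [C1‖L2]  y_C1² − (173/4)y_C1 + 1419/4 = 0  ⇒  y_C1 = 11 or 129/4

11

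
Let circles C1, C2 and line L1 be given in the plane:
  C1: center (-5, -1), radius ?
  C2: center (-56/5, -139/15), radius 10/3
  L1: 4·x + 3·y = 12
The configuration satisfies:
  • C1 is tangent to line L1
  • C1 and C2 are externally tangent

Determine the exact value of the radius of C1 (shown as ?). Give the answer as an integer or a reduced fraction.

1. [C1‖L1]  r_C1² − 49 = 0  ⇒  r_C1 = 7 (r>0 drops 1)
2. [ext C1·C2]  r_C1² + (20/3)r_C1 − 287/3 = 0  ⇒  r_C1 = 7 (r>0 drops 1)

7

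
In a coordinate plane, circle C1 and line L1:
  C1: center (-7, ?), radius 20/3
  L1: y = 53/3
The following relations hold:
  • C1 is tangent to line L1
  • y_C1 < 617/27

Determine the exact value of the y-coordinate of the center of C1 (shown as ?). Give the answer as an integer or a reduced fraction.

1. [C1‖L1]  y_C1² − (106/3)y_C1 + 803/3 = 0  ⇒  y_C1 = 11 or 73/3
2. given y_C1 < 617/27: keep 11

11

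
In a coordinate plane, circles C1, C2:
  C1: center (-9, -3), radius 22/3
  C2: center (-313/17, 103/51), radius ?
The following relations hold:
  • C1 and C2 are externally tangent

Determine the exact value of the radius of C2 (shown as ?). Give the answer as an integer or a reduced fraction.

10/3

1. [ext C1·C2]  r_C2² + (44/3)r_C2 − 60 = 0  ⇒  r_C2 = 10/3 (r>0 drops 1)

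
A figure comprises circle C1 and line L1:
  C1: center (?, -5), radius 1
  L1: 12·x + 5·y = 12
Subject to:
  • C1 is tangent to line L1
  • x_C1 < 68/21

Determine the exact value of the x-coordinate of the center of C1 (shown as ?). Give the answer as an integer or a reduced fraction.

2

1. [C1‖L1]  x_C1² − (37/6)x_C1 + 25/3 = 0  ⇒  x_C1 = 2 or 25/6
2. given x_C1 < 68/21: keep 2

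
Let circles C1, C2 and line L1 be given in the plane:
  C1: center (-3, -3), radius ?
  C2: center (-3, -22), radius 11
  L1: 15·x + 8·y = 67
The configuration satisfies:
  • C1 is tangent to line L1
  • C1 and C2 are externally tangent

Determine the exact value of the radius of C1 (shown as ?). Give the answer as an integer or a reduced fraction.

1. [C1‖L1]  r_C1² − 64 = 0  ⇒  r_C1 = 8 (r>0 drops 1)
2. [ext C1·C2]  r_C1² + 22r_C1 − 240 = 0  ⇒  r_C1 = 8 (r>0 drops 1)

8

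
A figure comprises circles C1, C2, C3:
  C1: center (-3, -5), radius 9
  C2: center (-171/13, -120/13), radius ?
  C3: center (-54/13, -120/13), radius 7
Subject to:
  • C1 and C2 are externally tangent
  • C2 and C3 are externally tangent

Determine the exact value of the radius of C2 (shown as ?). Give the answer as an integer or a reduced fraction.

2

1. [ext C1·C2]  r_C2² + 18r_C2 − 40 = 0  ⇒  r_C2 = 2 (r>0 drops 1)
2. [ext C2·C3]  r_C2² + 14r_C2 − 32 = 0  ⇒  r_C2 = 2 (r>0 drops 1)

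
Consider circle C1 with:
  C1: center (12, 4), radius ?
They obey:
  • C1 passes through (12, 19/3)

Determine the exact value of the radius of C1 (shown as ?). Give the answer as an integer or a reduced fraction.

1. [C1∋P]  r_C1² − 49/9 = 0  ⇒  r_C1 = 7/3 (r>0 drops 1)

7/3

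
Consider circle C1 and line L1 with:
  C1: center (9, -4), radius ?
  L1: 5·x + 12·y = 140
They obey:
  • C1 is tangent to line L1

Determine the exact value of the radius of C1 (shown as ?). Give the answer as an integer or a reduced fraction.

1. [C1‖L1]  r_C1² − 121 = 0  ⇒  r_C1 = 11 (r>0 drops 1)

11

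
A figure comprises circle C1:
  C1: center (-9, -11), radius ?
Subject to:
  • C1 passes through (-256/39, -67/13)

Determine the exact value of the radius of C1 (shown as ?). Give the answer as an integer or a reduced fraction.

19/3

1. [C1∋P]  r_C1² − 361/9 = 0  ⇒  r_C1 = 19/3 (r>0 drops 1)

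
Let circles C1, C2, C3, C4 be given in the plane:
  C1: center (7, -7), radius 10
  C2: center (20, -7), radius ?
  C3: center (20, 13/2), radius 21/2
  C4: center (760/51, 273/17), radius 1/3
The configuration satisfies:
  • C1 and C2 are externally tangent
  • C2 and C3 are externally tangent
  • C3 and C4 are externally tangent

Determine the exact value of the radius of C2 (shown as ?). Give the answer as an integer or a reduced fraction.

3

1. [ext C1·C2]  r_C2² + 20r_C2 − 69 = 0  ⇒  r_C2 = 3 (r>0 drops 1)
2. [ext C2·C3]  r_C2² + 21r_C2 − 72 = 0  ⇒  r_C2 = 3 (r>0 drops 1)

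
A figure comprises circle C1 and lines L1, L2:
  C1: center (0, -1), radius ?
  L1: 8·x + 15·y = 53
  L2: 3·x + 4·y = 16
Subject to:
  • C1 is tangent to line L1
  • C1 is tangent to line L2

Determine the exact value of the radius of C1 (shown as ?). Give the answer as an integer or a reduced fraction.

1. [C1‖L1]  r_C1² − 16 = 0  ⇒  r_C1 = 4 (r>0 drops 1)
2. [C1‖L2]  r_C1² − 16 = 0  ⇒  r_C1 = 4 (r>0 drops 1)

4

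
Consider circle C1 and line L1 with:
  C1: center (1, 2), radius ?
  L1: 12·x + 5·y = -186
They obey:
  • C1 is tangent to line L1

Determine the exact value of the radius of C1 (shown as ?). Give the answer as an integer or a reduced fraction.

1. [C1‖L1]  r_C1² − 256 = 0  ⇒  r_C1 = 16 (r>0 drops 1)

16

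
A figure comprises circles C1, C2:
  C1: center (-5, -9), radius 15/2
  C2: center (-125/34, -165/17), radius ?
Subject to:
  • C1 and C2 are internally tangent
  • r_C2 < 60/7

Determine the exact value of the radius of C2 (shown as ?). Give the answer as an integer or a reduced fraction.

1. [int C1,C2]  r_C2² − 15r_C2 + 54 = 0  ⇒  r_C2 = 6 or 9
2. given r_C2 < 60/7: keep 6

6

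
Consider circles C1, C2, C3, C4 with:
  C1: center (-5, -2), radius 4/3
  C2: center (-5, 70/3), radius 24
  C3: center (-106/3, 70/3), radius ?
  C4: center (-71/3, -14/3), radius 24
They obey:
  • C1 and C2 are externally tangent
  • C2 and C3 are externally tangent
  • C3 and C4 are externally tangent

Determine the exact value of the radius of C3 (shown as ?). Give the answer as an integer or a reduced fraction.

19/3

1. [ext C2·C3]  r_C3² + 48r_C3 − 3097/9 = 0  ⇒  r_C3 = 19/3 (r>0 drops 1)
2. [ext C3·C4]  r_C3² + 48r_C3 − 3097/9 = 0  ⇒  r_C3 = 19/3 (r>0 drops 1)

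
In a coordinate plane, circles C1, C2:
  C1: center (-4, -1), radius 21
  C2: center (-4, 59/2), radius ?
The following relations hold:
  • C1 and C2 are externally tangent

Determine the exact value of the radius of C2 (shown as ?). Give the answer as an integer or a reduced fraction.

1. [ext C1·C2]  r_C2² + 42r_C2 − 1957/4 = 0  ⇒  r_C2 = 19/2 (r>0 drops 1)

19/2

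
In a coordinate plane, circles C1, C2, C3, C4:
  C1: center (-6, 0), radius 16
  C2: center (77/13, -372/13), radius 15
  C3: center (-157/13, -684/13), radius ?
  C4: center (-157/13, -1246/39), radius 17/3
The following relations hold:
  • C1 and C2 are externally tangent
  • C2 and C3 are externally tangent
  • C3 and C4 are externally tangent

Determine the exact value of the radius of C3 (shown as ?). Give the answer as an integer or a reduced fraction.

1. [ext C2·C3]  r_C3² + 30r_C3 − 675 = 0  ⇒  r_C3 = 15 (r>0 drops 1)
2. [ext C3·C4]  r_C3² + (34/3)r_C3 − 395 = 0  ⇒  r_C3 = 15 (r>0 drops 1)

15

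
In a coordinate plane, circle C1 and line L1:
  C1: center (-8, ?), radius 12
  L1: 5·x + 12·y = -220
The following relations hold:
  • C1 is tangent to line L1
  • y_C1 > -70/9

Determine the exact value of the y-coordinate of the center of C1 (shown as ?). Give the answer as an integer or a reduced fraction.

-2

1. [C1‖L1]  y_C1² + 30y_C1 + 56 = 0  ⇒  y_C1 = -28 or -2
2. given y_C1 > -70/9: keep -2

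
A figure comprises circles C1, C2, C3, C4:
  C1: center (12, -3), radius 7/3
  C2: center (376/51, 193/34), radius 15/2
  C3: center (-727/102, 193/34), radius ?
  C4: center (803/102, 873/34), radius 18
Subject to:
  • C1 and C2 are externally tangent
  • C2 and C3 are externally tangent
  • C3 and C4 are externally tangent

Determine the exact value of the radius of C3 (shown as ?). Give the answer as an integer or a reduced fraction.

1. [ext C2·C3]  r_C3² + 15r_C3 − 154 = 0  ⇒  r_C3 = 7 (r>0 drops 1)
2. [ext C3·C4]  r_C3² + 36r_C3 − 301 = 0  ⇒  r_C3 = 7 (r>0 drops 1)

7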